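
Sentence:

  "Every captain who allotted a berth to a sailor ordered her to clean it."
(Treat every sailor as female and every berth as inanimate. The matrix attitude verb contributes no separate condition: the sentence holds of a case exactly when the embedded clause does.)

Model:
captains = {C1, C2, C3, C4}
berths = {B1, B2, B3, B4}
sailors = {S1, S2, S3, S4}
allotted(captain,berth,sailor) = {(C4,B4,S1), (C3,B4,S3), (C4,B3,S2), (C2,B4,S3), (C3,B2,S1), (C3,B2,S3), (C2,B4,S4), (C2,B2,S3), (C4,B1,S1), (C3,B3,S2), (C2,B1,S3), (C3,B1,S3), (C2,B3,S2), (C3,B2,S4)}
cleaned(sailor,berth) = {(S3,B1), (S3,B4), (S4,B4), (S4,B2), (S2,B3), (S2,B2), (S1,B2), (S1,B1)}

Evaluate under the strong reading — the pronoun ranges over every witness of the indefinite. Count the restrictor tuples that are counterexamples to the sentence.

"her" takes "a sailor" as antecedent and "it" takes "a berth"; both are donkey pronouns co-varying with the restrictor.
Strong reading: for every (c,b,s) with allotted(c,b,s), cleaned(s,b).
Restrictor triples: (C2,B1,S3)→cleaned(S3,B1) ✓  (C2,B2,S3)→cleaned(S3,B2) ✗  (C2,B3,S2)→cleaned(S2,B3) ✓  (C2,B4,S3)→cleaned(S3,B4) ✓  (C2,B4,S4)→cleaned(S4,B4) ✓  (C3,B1,S3)→cleaned(S3,B1) ✓  (C3,B2,S1)→cleaned(S1,B2) ✓  (C3,B2,S3)→cleaned(S3,B2) ✗  (C3,B2,S4)→cleaned(S4,B2) ✓  (C3,B3,S2)→cleaned(S2,B3) ✓  (C3,B4,S3)→cleaned(S3,B4) ✓  (C4,B1,S1)→cleaned(S1,B1) ✓  (C4,B3,S2)→cleaned(S2,B3) ✓  (C4,B4,S1)→cleaned(S1,B4) ✗
Counterexamples (restrictor triples failing the scope): 3.

3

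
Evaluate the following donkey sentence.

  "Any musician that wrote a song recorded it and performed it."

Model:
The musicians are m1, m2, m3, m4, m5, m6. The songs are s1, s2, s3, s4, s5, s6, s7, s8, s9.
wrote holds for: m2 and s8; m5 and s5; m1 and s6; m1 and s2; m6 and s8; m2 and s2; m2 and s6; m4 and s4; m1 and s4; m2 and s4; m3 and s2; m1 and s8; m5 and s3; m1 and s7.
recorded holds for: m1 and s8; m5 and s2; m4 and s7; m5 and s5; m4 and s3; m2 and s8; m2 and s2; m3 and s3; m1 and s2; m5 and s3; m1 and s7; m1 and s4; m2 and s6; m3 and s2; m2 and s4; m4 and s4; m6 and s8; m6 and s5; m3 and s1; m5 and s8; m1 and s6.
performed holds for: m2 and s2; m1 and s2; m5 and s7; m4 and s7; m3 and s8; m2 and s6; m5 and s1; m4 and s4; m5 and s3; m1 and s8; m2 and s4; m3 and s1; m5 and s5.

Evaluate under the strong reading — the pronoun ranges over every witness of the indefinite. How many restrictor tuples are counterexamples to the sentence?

"it" takes "a song" as antecedent — a donkey pronoun bound across the clause boundary.
Strong reading: for every (m,s) with wrote(m,s), recorded(m,s) ∧ performed(m,s).
Restrictor pairs: (m1,s2) ✓  (m1,s4) ✗  (m1,s6) ✗  (m1,s7) ✗  (m1,s8) ✓  (m2,s2) ✓  (m2,s4) ✓  (m2,s6) ✓  (m2,s8) ✗  (m3,s2) ✗  (m4,s4) ✓  (m5,s3) ✓  (m5,s5) ✓  (m6,s8) ✗
Counterexamples (restrictor pairs failing the scope): 6.

6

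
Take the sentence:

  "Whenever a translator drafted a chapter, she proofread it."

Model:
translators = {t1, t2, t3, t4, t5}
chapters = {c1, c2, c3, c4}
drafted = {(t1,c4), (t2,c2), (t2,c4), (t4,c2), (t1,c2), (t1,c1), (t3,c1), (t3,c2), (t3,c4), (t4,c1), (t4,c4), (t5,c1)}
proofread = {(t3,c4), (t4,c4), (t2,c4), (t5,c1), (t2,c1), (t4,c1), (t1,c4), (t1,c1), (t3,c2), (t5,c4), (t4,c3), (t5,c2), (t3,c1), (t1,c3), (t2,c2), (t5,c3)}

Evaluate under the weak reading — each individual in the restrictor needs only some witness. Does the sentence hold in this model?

True

"it" takes "a chapter" as antecedent — a donkey pronoun bound across the clause boundary.
Weak reading: every translator t with some drafted-chapter has at least one drafted-chapter c such that proofread(t,c).
Per translator: t1:✓  t2:✓  t3:✓  t4:✓  t5:✓
Every translator in the restrictor has a witness.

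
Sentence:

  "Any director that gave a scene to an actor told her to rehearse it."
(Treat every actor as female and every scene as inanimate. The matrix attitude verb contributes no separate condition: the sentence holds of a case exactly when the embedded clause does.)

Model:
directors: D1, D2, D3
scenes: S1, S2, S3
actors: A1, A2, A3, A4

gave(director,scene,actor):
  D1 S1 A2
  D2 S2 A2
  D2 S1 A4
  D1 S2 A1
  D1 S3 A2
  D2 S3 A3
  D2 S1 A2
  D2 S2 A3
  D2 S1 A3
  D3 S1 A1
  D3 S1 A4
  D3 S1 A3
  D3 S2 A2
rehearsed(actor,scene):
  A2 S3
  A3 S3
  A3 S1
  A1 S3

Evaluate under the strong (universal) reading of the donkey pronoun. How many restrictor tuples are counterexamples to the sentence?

"her" takes "an actor" as antecedent and "it" takes "a scene"; both are donkey pronouns co-varying with the restrictor.
Strong reading: for every (d,s,a) with gave(d,s,a), rehearsed(a,s).
Restrictor triples: (D1,S1,A2)→rehearsed(A2,S1) ✗  (D1,S2,A1)→rehearsed(A1,S2) ✗  (D1,S3,A2)→rehearsed(A2,S3) ✓  (D2,S1,A2)→rehearsed(A2,S1) ✗  (D2,S1,A3)→rehearsed(A3,S1) ✓  (D2,S1,A4)→rehearsed(A4,S1) ✗  (D2,S2,A2)→rehearsed(A2,S2) ✗  (D2,S2,A3)→rehearsed(A3,S2) ✗  (D2,S3,A3)→rehearsed(A3,S3) ✓  (D3,S1,A1)→rehearsed(A1,S1) ✗  (D3,S1,A3)→rehearsed(A3,S1) ✓  (D3,S1,A4)→rehearsed(A4,S1) ✗  (D3,S2,A2)→rehearsed(A2,S2) ✗
Counterexamples (restrictor triples failing the scope): 9.

9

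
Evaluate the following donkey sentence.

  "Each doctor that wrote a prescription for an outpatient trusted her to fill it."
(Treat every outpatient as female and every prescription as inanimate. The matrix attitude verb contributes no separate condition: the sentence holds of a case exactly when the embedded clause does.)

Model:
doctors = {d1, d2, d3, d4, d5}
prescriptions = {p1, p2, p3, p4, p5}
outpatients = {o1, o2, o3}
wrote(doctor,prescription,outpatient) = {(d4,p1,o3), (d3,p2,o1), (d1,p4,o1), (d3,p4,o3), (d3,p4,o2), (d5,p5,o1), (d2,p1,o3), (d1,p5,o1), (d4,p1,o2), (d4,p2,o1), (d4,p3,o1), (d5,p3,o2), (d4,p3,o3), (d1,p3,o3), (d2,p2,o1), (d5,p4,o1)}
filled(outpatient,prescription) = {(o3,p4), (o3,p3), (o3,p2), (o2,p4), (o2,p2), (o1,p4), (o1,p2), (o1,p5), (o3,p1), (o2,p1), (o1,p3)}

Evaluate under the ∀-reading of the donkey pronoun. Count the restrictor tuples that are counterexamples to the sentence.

"her" takes "an outpatient" as antecedent and "it" takes "a prescription"; both are donkey pronouns co-varying with the restrictor.
Strong reading: for every (d,p,o) with wrote(d,p,o), filled(o,p).
Restrictor triples: (d1,p3,o3)→filled(o3,p3) ✓  (d1,p4,o1)→filled(o1,p4) ✓  (d1,p5,o1)→filled(o1,p5) ✓  (d2,p1,o3)→filled(o3,p1) ✓  (d2,p2,o1)→filled(o1,p2) ✓  (d3,p2,o1)→filled(o1,p2) ✓  (d3,p4,o2)→filled(o2,p4) ✓  (d3,p4,o3)→filled(o3,p4) ✓  (d4,p1,o2)→filled(o2,p1) ✓  (d4,p1,o3)→filled(o3,p1) ✓  (d4,p2,o1)→filled(o1,p2) ✓  (d4,p3,o1)→filled(o1,p3) ✓  (d4,p3,o3)→filled(o3,p3) ✓  (d5,p3,o2)→filled(o2,p3) ✗  (d5,p4,o1)→filled(o1,p4) ✓  (d5,p5,o1)→filled(o1,p5) ✓
Counterexamples (restrictor triples failing the scope): 1.

1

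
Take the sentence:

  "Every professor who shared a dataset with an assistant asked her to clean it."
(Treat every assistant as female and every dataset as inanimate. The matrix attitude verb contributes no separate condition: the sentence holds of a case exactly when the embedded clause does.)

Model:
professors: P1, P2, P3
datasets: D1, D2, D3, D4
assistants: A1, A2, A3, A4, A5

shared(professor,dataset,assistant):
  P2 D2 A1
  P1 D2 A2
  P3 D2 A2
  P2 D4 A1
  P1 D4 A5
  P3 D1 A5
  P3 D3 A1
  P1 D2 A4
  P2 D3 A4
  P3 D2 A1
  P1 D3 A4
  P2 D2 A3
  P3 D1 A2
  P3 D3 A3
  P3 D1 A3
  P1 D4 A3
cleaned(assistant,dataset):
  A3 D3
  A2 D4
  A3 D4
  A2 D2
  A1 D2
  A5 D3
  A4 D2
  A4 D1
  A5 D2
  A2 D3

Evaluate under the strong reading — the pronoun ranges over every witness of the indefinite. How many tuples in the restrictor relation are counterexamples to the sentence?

"her" takes "an assistant" as antecedent and "it" takes "a dataset"; both are donkey pronouns co-varying with the restrictor.
Strong reading: for every (p,d,a) with shared(p,d,a), cleaned(a,d).
Restrictor triples: (P1,D2,A2)→cleaned(A2,D2) ✓  (P1,D2,A4)→cleaned(A4,D2) ✓  (P1,D3,A4)→cleaned(A4,D3) ✗  (P1,D4,A3)→cleaned(A3,D4) ✓  (P1,D4,A5)→cleaned(A5,D4) ✗  (P2,D2,A1)→cleaned(A1,D2) ✓  (P2,D2,A3)→cleaned(A3,D2) ✗  (P2,D3,A4)→cleaned(A4,D3) ✗  (P2,D4,A1)→cleaned(A1,D4) ✗  (P3,D1,A2)→cleaned(A2,D1) ✗  (P3,D1,A3)→cleaned(A3,D1) ✗  (P3,D1,A5)→cleaned(A5,D1) ✗  (P3,D2,A1)→cleaned(A1,D2) ✓  (P3,D2,A2)→cleaned(A2,D2) ✓  (P3,D3,A1)→cleaned(A1,D3) ✗  (P3,D3,A3)→cleaned(A3,D3) ✓
Counterexamples (restrictor triples failing the scope): 9.

9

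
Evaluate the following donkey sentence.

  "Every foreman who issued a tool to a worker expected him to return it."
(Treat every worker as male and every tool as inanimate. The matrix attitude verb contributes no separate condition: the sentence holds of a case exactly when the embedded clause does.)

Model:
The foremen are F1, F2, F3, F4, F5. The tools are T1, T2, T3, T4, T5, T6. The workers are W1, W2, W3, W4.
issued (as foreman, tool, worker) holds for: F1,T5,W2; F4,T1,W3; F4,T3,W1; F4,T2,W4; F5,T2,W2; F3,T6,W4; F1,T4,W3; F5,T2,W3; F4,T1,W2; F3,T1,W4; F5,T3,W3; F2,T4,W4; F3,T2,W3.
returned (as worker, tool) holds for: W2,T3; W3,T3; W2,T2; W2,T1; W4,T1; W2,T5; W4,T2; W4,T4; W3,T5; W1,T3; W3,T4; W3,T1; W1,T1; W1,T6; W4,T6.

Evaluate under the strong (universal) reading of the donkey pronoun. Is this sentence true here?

False

"him" takes "a worker" as antecedent and "it" takes "a tool"; both are donkey pronouns co-varying with the restrictor.
Strong reading: for every (f,t,w) with issued(f,t,w), returned(w,t).
Restrictor triples: (F1,T4,W3)→returned(W3,T4) ✓  (F1,T5,W2)→returned(W2,T5) ✓  (F2,T4,W4)→returned(W4,T4) ✓  (F3,T1,W4)→returned(W4,T1) ✓  (F3,T2,W3)→returned(W3,T2) ✗  (F3,T6,W4)→returned(W4,T6) ✓  (F4,T1,W2)→returned(W2,T1) ✓  (F4,T1,W3)→returned(W3,T1) ✓  (F4,T2,W4)→returned(W4,T2) ✓  (F4,T3,W1)→returned(W1,T3) ✓  (F5,T2,W2)→returned(W2,T2) ✓  (F5,T2,W3)→returned(W3,T2) ✗  (F5,T3,W3)→returned(W3,T3) ✓
Counterexample: (F3,T2,W3) — returned(W3,T2) does not hold.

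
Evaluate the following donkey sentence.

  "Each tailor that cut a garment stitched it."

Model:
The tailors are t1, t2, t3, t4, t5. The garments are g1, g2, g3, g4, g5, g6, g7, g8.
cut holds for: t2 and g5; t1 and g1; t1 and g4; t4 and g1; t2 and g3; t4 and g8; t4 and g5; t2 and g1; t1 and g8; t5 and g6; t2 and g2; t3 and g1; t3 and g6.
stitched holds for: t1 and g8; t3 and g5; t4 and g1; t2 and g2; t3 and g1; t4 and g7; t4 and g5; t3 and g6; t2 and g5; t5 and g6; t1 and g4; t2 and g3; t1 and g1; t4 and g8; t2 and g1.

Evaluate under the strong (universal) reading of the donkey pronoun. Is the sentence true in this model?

"it" takes "a garment" as antecedent — a donkey pronoun bound across the clause boundary.
Strong reading: for every (t,g) with cut(t,g), stitched(t,g).
Restrictor pairs: (t1,g1) ✓  (t1,g4) ✓  (t1,g8) ✓  (t2,g1) ✓  (t2,g2) ✓  (t2,g3) ✓  (t2,g5) ✓  (t3,g1) ✓  (t3,g6) ✓  (t4,g1) ✓  (t4,g5) ✓  (t4,g8) ✓  (t5,g6) ✓
Every restrictor pair satisfies the scope.

True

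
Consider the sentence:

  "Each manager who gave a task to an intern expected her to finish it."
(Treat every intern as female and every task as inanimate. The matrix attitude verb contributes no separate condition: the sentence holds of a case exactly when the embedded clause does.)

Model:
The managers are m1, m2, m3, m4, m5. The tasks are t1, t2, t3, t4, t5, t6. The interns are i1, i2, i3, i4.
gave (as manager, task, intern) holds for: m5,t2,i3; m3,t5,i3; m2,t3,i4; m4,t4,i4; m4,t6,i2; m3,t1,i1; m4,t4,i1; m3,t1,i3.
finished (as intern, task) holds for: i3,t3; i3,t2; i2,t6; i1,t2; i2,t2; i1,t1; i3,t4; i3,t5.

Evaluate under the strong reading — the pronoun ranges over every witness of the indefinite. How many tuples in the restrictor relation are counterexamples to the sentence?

"her" takes "an intern" as antecedent and "it" takes "a task"; both are donkey pronouns co-varying with the restrictor.
Strong reading: for every (m,t,i) with gave(m,t,i), finished(i,t).
Restrictor triples: (m2,t3,i4)→finished(i4,t3) ✗  (m3,t1,i1)→finished(i1,t1) ✓  (m3,t1,i3)→finished(i3,t1) ✗  (m3,t5,i3)→finished(i3,t5) ✓  (m4,t4,i1)→finished(i1,t4) ✗  (m4,t4,i4)→finished(i4,t4) ✗  (m4,t6,i2)→finished(i2,t6) ✓  (m5,t2,i3)→finished(i3,t2) ✓
Counterexamples (restrictor triples failing the scope): 4.

4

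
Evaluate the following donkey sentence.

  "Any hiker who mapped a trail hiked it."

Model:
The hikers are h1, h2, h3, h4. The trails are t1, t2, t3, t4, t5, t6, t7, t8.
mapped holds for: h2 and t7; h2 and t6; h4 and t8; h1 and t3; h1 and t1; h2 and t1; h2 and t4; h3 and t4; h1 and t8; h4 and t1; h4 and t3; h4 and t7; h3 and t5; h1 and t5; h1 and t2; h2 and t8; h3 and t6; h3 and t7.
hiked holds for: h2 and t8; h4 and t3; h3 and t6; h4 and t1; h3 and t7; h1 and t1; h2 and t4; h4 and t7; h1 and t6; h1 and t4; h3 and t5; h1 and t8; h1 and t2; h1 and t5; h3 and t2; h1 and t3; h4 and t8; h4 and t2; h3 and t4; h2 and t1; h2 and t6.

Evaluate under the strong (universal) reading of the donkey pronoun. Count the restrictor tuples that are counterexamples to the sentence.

"it" takes "a trail" as antecedent — a donkey pronoun bound across the clause boundary.
Strong reading: for every (h,t) with mapped(h,t), hiked(h,t).
Restrictor pairs: (h1,t1) ✓  (h1,t2) ✓  (h1,t3) ✓  (h1,t5) ✓  (h1,t8) ✓  (h2,t1) ✓  (h2,t4) ✓  (h2,t6) ✓  (h2,t7) ✗  (h2,t8) ✓  (h3,t4) ✓  (h3,t5) ✓  (h3,t6) ✓  (h3,t7) ✓  (h4,t1) ✓  (h4,t3) ✓  (h4,t7) ✓  (h4,t8) ✓
Counterexamples (restrictor pairs failing the scope): 1.

1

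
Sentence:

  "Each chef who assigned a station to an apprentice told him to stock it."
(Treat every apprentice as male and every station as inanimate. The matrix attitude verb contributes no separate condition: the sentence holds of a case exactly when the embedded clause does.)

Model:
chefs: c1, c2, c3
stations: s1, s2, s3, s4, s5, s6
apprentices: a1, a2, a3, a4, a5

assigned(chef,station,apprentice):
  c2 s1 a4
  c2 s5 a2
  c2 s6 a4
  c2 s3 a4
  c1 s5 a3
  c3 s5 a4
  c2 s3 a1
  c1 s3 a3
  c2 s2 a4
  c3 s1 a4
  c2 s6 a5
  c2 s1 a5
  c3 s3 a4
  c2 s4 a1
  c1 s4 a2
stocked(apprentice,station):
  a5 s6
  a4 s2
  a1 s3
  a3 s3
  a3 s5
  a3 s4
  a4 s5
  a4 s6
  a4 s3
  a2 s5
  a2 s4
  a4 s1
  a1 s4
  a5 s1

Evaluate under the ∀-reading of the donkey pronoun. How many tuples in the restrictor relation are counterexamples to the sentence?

0

"him" takes "an apprentice" as antecedent and "it" takes "a station"; both are donkey pronouns co-varying with the restrictor.
Strong reading: for every (c,s,a) with assigned(c,s,a), stocked(a,s).
Restrictor triples: (c1,s3,a3)→stocked(a3,s3) ✓  (c1,s4,a2)→stocked(a2,s4) ✓  (c1,s5,a3)→stocked(a3,s5) ✓  (c2,s1,a4)→stocked(a4,s1) ✓  (c2,s1,a5)→stocked(a5,s1) ✓  (c2,s2,a4)→stocked(a4,s2) ✓  (c2,s3,a1)→stocked(a1,s3) ✓  (c2,s3,a4)→stocked(a4,s3) ✓  (c2,s4,a1)→stocked(a1,s4) ✓  (c2,s5,a2)→stocked(a2,s5) ✓  (c2,s6,a4)→stocked(a4,s6) ✓  (c2,s6,a5)→stocked(a5,s6) ✓  (c3,s1,a4)→stocked(a4,s1) ✓  (c3,s3,a4)→stocked(a4,s3) ✓  (c3,s5,a4)→stocked(a4,s5) ✓
Counterexamples (restrictor triples failing the scope): 0.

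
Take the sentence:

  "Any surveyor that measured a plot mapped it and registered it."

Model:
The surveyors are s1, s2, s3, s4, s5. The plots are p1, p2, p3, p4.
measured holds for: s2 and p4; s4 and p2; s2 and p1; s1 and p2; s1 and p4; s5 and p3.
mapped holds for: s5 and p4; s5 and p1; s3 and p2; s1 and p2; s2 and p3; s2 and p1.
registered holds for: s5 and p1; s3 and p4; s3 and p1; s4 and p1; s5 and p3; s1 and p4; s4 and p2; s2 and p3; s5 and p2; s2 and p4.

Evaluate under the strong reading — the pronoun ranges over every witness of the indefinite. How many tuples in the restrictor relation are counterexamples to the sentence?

"it" takes "a plot" as antecedent — a donkey pronoun bound across the clause boundary.
Strong reading: for every (s,p) with measured(s,p), mapped(s,p) ∧ registered(s,p).
Restrictor pairs: (s1,p2) ✗  (s1,p4) ✗  (s2,p1) ✗  (s2,p4) ✗  (s4,p2) ✗  (s5,p3) ✗
Counterexamples (restrictor pairs failing the scope): 6.

6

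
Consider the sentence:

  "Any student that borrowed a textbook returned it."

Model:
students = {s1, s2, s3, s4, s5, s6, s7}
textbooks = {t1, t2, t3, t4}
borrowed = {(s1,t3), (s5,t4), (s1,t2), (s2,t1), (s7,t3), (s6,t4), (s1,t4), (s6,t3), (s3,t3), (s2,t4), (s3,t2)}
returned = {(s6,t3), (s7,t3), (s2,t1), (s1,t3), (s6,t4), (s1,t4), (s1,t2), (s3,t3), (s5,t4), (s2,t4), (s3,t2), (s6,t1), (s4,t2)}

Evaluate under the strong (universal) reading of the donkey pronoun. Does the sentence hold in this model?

"it" takes "a textbook" as antecedent — a donkey pronoun bound across the clause boundary.
Strong reading: for every (s,t) with borrowed(s,t), returned(s,t).
Restrictor pairs: (s1,t2) ✓  (s1,t3) ✓  (s1,t4) ✓  (s2,t1) ✓  (s2,t4) ✓  (s3,t2) ✓  (s3,t3) ✓  (s5,t4) ✓  (s6,t3) ✓  (s6,t4) ✓  (s7,t3) ✓
Every restrictor pair satisfies the scope.

True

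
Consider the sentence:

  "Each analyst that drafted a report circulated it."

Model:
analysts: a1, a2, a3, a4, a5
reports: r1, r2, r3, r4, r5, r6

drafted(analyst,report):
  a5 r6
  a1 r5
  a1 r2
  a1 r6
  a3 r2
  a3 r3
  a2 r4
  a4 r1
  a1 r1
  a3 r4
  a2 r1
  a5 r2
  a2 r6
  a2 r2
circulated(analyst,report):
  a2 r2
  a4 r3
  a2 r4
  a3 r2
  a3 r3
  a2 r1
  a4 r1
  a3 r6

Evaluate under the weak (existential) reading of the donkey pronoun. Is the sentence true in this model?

"it" takes "a report" as antecedent — a donkey pronoun bound across the clause boundary.
Weak reading: every analyst a with some drafted-report has at least one drafted-report r such that circulated(a,r).
Per analyst: a1:✗  a2:✓  a3:✓  a4:✓  a5:✗
a1 has no witness among its drafted-reports.

False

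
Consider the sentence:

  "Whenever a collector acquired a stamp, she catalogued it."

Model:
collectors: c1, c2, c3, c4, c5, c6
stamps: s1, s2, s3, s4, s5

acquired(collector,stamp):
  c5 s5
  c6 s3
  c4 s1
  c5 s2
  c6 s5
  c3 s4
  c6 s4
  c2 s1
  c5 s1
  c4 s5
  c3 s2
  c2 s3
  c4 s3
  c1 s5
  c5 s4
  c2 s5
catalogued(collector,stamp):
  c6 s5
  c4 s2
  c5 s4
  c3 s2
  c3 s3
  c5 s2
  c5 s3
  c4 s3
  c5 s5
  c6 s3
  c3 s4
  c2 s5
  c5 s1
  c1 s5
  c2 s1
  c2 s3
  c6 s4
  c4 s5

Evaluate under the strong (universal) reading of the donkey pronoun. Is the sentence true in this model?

"it" takes "a stamp" as antecedent — a donkey pronoun bound across the clause boundary.
Strong reading: for every (c,s) with acquired(c,s), catalogued(c,s).
Restrictor pairs: (c1,s5) ✓  (c2,s1) ✓  (c2,s3) ✓  (c2,s5) ✓  (c3,s2) ✓  (c3,s4) ✓  (c4,s1) ✗  (c4,s3) ✓  (c4,s5) ✓  (c5,s1) ✓  (c5,s2) ✓  (c5,s4) ✓  (c5,s5) ✓  (c6,s3) ✓  (c6,s4) ✓  (c6,s5) ✓
Counterexample: (c4,s1) is in acquired but fails the scope.

False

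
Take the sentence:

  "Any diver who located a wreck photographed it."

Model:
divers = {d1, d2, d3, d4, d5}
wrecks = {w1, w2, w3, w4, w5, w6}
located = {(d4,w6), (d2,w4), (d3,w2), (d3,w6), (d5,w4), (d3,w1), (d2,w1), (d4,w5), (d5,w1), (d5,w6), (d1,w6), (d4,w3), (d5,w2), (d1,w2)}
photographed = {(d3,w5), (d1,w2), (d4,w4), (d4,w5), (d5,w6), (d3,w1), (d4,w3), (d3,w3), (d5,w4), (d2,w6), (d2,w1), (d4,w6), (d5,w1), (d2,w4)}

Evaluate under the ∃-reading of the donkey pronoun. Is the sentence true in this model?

True

"it" takes "a wreck" as antecedent — a donkey pronoun bound across the clause boundary.
Weak reading: every diver d with some located-wreck has at least one located-wreck w such that photographed(d,w).
Per diver: d1:✓  d2:✓  d3:✓  d4:✓  d5:✓
Every diver in the restrictor has a witness.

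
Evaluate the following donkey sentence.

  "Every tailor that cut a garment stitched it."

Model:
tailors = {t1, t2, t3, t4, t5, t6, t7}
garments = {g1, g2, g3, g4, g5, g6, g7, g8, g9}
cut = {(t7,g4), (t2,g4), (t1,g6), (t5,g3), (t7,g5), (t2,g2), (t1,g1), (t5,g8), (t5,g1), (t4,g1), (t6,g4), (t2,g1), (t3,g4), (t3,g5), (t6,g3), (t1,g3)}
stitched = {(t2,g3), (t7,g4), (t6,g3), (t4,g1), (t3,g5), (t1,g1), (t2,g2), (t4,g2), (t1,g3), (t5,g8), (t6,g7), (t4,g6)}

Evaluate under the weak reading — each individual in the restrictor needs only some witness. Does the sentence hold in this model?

"it" takes "a garment" as antecedent — a donkey pronoun bound across the clause boundary.
Weak reading: every tailor t with some cut-garment has at least one cut-garment g such that stitched(t,g).
Per tailor: t1:✓  t2:✓  t3:✓  t4:✓  t5:✓  t6:✓  t7:✓
Every tailor in the restrictor has a witness.

True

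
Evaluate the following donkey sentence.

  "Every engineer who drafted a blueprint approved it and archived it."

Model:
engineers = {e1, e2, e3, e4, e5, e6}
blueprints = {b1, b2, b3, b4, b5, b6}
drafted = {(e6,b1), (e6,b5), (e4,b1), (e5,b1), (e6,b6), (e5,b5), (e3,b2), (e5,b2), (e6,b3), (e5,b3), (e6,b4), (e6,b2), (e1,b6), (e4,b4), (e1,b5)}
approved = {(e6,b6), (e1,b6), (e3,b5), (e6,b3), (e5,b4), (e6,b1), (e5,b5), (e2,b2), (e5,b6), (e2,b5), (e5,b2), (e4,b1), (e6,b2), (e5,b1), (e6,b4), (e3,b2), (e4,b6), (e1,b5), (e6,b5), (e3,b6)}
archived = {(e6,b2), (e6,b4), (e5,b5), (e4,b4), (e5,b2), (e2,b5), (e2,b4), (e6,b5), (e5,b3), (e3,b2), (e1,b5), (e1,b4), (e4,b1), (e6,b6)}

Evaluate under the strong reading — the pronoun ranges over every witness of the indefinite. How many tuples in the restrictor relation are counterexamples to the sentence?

6

"it" takes "a blueprint" as antecedent — a donkey pronoun bound across the clause boundary.
Strong reading: for every (e,b) with drafted(e,b), approved(e,b) ∧ archived(e,b).
Restrictor pairs: (e1,b5) ✓  (e1,b6) ✗  (e3,b2) ✓  (e4,b1) ✓  (e4,b4) ✗  (e5,b1) ✗  (e5,b2) ✓  (e5,b3) ✗  (e5,b5) ✓  (e6,b1) ✗  (e6,b2) ✓  (e6,b3) ✗  (e6,b4) ✓  (e6,b5) ✓  (e6,b6) ✓
Counterexamples (restrictor pairs failing the scope): 6.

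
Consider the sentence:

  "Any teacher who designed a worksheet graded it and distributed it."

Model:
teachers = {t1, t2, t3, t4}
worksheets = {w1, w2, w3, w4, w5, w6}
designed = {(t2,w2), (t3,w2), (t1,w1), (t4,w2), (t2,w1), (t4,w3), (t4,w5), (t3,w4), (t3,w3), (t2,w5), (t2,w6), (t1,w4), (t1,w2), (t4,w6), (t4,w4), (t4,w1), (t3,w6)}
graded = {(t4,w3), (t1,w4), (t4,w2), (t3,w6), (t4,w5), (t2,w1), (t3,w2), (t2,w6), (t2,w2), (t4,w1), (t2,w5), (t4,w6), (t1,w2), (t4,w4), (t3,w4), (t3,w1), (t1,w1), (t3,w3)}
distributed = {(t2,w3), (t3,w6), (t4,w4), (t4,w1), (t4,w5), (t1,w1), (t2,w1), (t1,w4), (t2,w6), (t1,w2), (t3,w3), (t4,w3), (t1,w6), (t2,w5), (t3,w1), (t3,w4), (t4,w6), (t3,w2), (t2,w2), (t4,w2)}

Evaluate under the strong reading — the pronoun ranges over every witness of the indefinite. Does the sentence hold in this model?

True

"it" takes "a worksheet" as antecedent — a donkey pronoun bound across the clause boundary.
Strong reading: for every (t,w) with designed(t,w), graded(t,w) ∧ distributed(t,w).
Restrictor pairs: (t1,w1) ✓  (t1,w2) ✓  (t1,w4) ✓  (t2,w1) ✓  (t2,w2) ✓  (t2,w5) ✓  (t2,w6) ✓  (t3,w2) ✓  (t3,w3) ✓  (t3,w4) ✓  (t3,w6) ✓  (t4,w1) ✓  (t4,w2) ✓  (t4,w3) ✓  (t4,w4) ✓  (t4,w5) ✓  (t4,w6) ✓
Every restrictor pair satisfies the scope.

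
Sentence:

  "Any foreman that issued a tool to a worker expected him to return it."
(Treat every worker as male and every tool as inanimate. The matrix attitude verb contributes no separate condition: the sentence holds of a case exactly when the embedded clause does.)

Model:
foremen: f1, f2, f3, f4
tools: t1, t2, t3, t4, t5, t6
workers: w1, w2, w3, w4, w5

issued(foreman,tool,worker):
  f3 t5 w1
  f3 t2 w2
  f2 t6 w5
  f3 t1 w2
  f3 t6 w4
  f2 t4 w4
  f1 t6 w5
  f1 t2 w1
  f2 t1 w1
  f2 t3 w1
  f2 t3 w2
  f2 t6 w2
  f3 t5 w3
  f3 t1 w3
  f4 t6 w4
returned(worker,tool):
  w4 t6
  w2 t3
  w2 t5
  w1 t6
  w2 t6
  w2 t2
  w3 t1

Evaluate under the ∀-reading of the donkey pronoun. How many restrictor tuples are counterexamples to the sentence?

"him" takes "a worker" as antecedent and "it" takes "a tool"; both are donkey pronouns co-varying with the restrictor.
Strong reading: for every (f,t,w) with issued(f,t,w), returned(w,t).
Restrictor triples: (f1,t2,w1)→returned(w1,t2) ✗  (f1,t6,w5)→returned(w5,t6) ✗  (f2,t1,w1)→returned(w1,t1) ✗  (f2,t3,w1)→returned(w1,t3) ✗  (f2,t3,w2)→returned(w2,t3) ✓  (f2,t4,w4)→returned(w4,t4) ✗  (f2,t6,w2)→returned(w2,t6) ✓  (f2,t6,w5)→returned(w5,t6) ✗  (f3,t1,w2)→returned(w2,t1) ✗  (f3,t1,w3)→returned(w3,t1) ✓  (f3,t2,w2)→returned(w2,t2) ✓  (f3,t5,w1)→returned(w1,t5) ✗  (f3,t5,w3)→returned(w3,t5) ✗  (f3,t6,w4)→returned(w4,t6) ✓  (f4,t6,w4)→returned(w4,t6) ✓
Counterexamples (restrictor triples failing the scope): 9.

9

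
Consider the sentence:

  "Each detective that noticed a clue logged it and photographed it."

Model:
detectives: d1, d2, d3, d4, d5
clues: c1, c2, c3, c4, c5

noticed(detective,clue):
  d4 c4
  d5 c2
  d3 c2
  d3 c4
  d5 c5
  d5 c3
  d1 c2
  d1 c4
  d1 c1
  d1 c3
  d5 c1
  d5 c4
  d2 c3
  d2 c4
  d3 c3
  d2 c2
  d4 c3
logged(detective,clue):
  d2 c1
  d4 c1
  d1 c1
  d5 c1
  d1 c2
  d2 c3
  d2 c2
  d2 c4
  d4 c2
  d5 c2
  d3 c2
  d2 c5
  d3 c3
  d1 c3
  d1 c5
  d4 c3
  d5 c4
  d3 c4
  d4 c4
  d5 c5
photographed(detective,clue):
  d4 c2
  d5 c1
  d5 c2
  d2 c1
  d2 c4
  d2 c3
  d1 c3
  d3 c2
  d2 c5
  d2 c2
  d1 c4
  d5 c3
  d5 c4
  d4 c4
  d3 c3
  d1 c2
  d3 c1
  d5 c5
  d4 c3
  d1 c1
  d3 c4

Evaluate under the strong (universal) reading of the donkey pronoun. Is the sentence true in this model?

"it" takes "a clue" as antecedent — a donkey pronoun bound across the clause boundary.
Strong reading: for every (d,c) with noticed(d,c), logged(d,c) ∧ photographed(d,c).
Restrictor pairs: (d1,c1) ✓  (d1,c2) ✓  (d1,c3) ✓  (d1,c4) ✗  (d2,c2) ✓  (d2,c3) ✓  (d2,c4) ✓  (d3,c2) ✓  (d3,c3) ✓  (d3,c4) ✓  (d4,c3) ✓  (d4,c4) ✓  (d5,c1) ✓  (d5,c2) ✓  (d5,c3) ✗  (d5,c4) ✓  (d5,c5) ✓
Counterexample: (d1,c4) is in noticed but fails the scope.

False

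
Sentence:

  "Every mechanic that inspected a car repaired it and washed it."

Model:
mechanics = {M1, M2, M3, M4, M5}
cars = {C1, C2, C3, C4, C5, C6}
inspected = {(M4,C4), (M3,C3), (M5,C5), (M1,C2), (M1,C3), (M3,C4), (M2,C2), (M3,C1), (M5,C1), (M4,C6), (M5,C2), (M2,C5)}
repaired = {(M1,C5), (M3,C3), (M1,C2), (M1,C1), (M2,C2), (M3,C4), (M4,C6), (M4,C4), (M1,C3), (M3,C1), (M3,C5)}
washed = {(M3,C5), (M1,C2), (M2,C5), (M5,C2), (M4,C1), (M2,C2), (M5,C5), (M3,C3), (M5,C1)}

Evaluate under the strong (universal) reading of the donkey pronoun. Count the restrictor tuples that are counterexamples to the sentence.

9

"it" takes "a car" as antecedent — a donkey pronoun bound across the clause boundary.
Strong reading: for every (m,c) with inspected(m,c), repaired(m,c) ∧ washed(m,c).
Restrictor pairs: (M1,C2) ✓  (M1,C3) ✗  (M2,C2) ✓  (M2,C5) ✗  (M3,C1) ✗  (M3,C3) ✓  (M3,C4) ✗  (M4,C4) ✗  (M4,C6) ✗  (M5,C1) ✗  (M5,C2) ✗  (M5,C5) ✗
Counterexamples (restrictor pairs failing the scope): 9.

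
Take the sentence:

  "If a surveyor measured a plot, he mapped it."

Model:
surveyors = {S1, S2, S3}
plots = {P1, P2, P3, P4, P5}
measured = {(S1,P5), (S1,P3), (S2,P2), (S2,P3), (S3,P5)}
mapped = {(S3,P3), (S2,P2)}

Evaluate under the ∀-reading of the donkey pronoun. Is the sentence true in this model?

False

"it" takes "a plot" as antecedent — a donkey pronoun bound across the clause boundary.
Strong reading: for every (s,p) with measured(s,p), mapped(s,p).
Restrictor pairs: (S1,P3) ✗  (S1,P5) ✗  (S2,P2) ✓  (S2,P3) ✗  (S3,P5) ✗
Counterexample: (S1,P3) is in measured but fails the scope.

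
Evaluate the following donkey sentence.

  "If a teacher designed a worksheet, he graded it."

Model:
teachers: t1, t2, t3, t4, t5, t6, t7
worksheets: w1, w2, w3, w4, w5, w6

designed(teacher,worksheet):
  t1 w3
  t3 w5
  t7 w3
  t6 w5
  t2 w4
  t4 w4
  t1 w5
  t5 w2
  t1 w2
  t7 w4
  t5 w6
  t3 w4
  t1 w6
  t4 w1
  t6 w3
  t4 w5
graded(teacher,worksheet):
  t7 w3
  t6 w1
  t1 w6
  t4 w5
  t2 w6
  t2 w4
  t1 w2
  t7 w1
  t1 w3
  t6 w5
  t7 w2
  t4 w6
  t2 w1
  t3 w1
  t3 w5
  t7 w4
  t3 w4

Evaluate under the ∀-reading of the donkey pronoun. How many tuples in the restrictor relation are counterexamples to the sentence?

6

"it" takes "a worksheet" as antecedent — a donkey pronoun bound across the clause boundary.
Strong reading: for every (t,w) with designed(t,w), graded(t,w).
Restrictor pairs: (t1,w2) ✓  (t1,w3) ✓  (t1,w5) ✗  (t1,w6) ✓  (t2,w4) ✓  (t3,w4) ✓  (t3,w5) ✓  (t4,w1) ✗  (t4,w4) ✗  (t4,w5) ✓  (t5,w2) ✗  (t5,w6) ✗  (t6,w3) ✗  (t6,w5) ✓  (t7,w3) ✓  (t7,w4) ✓
Counterexamples (restrictor pairs failing the scope): 6.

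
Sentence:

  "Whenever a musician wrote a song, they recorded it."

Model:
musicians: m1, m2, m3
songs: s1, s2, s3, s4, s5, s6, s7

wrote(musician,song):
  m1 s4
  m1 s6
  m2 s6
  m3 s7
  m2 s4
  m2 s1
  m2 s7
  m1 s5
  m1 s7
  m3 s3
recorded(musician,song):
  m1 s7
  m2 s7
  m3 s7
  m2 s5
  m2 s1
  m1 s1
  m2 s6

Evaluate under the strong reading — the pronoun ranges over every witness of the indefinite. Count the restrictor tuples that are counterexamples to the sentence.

"it" takes "a song" as antecedent — a donkey pronoun bound across the clause boundary.
Strong reading: for every (m,s) with wrote(m,s), recorded(m,s).
Restrictor pairs: (m1,s4) ✗  (m1,s5) ✗  (m1,s6) ✗  (m1,s7) ✓  (m2,s1) ✓  (m2,s4) ✗  (m2,s6) ✓  (m2,s7) ✓  (m3,s3) ✗  (m3,s7) ✓
Counterexamples (restrictor pairs failing the scope): 5.

5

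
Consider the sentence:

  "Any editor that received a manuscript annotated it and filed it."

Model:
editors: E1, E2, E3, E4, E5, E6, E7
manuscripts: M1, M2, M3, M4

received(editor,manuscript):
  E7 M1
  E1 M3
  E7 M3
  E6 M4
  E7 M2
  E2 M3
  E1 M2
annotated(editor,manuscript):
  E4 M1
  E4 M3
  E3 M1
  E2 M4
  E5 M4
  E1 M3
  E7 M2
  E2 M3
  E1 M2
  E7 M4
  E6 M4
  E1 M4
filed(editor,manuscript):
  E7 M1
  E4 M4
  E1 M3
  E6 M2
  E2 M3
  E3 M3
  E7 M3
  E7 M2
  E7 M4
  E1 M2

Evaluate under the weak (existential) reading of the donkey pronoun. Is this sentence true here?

False

"it" takes "a manuscript" as antecedent — a donkey pronoun bound across the clause boundary.
Weak reading: every editor e with some received-manuscript has at least one received-manuscript m such that annotated(e,m) ∧ filed(e,m).
Per editor: E1:✓  E2:✓  E6:✗  E7:✓
E6 has no witness among its received-manuscripts.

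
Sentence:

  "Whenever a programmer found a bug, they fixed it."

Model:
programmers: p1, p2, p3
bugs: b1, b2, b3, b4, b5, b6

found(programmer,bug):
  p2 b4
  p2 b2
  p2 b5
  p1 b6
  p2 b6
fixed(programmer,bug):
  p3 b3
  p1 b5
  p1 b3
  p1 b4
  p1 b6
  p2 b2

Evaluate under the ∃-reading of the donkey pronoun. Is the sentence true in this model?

"it" takes "a bug" as antecedent — a donkey pronoun bound across the clause boundary.
Weak reading: every programmer p with some found-bug has at least one found-bug b such that fixed(p,b).
Per programmer: p1:✓  p2:✓
Every programmer in the restrictor has a witness.

True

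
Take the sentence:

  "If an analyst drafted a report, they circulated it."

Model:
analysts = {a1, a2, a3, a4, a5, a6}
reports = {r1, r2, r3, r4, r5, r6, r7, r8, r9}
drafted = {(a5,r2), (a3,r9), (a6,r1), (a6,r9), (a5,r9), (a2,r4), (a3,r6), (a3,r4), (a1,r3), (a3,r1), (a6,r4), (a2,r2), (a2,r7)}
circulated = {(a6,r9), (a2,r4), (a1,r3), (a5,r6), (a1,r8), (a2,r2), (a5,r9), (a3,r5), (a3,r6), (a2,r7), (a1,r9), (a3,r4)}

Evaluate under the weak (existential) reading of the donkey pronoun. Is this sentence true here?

True

"it" takes "a report" as antecedent — a donkey pronoun bound across the clause boundary.
Weak reading: every analyst a with some drafted-report has at least one drafted-report r such that circulated(a,r).
Per analyst: a1:✓  a2:✓  a3:✓  a5:✓  a6:✓
Every analyst in the restrictor has a witness.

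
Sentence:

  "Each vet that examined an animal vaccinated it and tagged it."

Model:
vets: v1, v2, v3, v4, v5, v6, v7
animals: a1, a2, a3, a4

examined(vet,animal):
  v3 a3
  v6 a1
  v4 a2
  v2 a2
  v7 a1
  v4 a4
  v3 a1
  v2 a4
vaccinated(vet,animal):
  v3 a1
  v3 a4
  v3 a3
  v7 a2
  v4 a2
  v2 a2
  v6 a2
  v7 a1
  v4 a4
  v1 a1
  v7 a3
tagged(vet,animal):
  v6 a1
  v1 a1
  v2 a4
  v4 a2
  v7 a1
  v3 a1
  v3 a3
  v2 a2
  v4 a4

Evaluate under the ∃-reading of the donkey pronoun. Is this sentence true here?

"it" takes "an animal" as antecedent — a donkey pronoun bound across the clause boundary.
Weak reading: every vet v with some examined-animal has at least one examined-animal a such that vaccinated(v,a) ∧ tagged(v,a).
Per vet: v2:✓  v3:✓  v4:✓  v6:✗  v7:✓
v6 has no witness among its examined-animals.

False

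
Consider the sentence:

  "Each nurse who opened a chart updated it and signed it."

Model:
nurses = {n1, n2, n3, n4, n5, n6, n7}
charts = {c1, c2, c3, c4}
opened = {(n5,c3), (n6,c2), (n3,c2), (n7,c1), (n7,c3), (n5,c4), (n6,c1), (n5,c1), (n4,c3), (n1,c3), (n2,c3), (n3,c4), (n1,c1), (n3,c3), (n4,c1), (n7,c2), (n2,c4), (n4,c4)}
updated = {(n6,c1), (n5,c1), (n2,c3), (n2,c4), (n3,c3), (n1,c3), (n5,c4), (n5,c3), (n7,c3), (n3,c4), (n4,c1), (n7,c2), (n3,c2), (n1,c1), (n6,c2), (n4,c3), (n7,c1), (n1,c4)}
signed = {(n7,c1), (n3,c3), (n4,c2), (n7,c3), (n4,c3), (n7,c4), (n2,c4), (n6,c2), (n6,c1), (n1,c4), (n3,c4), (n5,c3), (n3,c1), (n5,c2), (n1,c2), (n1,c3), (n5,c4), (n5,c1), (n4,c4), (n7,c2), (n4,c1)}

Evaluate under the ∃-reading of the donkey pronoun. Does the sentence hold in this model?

"it" takes "a chart" as antecedent — a donkey pronoun bound across the clause boundary.
Weak reading: every nurse n with some opened-chart has at least one opened-chart c such that updated(n,c) ∧ signed(n,c).
Per nurse: n1:✓  n2:✓  n3:✓  n4:✓  n5:✓  n6:✓  n7:✓
Every nurse in the restrictor has a witness.

True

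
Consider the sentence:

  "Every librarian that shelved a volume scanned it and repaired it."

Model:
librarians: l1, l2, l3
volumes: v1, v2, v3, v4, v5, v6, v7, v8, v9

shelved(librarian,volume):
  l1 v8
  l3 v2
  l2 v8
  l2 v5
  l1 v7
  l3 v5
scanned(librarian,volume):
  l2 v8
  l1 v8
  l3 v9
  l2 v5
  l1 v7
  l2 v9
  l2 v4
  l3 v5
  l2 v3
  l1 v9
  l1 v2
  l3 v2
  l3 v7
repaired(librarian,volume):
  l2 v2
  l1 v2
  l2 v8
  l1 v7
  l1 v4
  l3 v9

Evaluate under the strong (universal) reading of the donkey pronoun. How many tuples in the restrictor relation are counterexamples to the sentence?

"it" takes "a volume" as antecedent — a donkey pronoun bound across the clause boundary.
Strong reading: for every (l,v) with shelved(l,v), scanned(l,v) ∧ repaired(l,v).
Restrictor pairs: (l1,v7) ✓  (l1,v8) ✗  (l2,v5) ✗  (l2,v8) ✓  (l3,v2) ✗  (l3,v5) ✗
Counterexamples (restrictor pairs failing the scope): 4.

4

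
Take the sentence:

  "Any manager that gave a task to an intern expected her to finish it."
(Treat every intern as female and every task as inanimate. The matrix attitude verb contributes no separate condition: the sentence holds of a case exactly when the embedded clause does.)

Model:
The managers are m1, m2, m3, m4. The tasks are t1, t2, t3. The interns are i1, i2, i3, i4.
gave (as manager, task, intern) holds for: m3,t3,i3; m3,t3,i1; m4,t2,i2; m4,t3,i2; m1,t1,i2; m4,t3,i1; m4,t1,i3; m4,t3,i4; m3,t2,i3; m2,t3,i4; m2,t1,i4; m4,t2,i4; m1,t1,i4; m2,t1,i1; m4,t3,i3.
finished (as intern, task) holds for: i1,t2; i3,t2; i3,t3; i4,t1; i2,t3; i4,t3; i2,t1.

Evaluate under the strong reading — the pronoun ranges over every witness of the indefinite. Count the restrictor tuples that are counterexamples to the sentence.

"her" takes "an intern" as antecedent and "it" takes "a task"; both are donkey pronouns co-varying with the restrictor.
Strong reading: for every (m,t,i) with gave(m,t,i), finished(i,t).
Restrictor triples: (m1,t1,i2)→finished(i2,t1) ✓  (m1,t1,i4)→finished(i4,t1) ✓  (m2,t1,i1)→finished(i1,t1) ✗  (m2,t1,i4)→finished(i4,t1) ✓  (m2,t3,i4)→finished(i4,t3) ✓  (m3,t2,i3)→finished(i3,t2) ✓  (m3,t3,i1)→finished(i1,t3) ✗  (m3,t3,i3)→finished(i3,t3) ✓  (m4,t1,i3)→finished(i3,t1) ✗  (m4,t2,i2)→finished(i2,t2) ✗  (m4,t2,i4)→finished(i4,t2) ✗  (m4,t3,i1)→finished(i1,t3) ✗  (m4,t3,i2)→finished(i2,t3) ✓  (m4,t3,i3)→finished(i3,t3) ✓  (m4,t3,i4)→finished(i4,t3) ✓
Counterexamples (restrictor triples failing the scope): 6.

6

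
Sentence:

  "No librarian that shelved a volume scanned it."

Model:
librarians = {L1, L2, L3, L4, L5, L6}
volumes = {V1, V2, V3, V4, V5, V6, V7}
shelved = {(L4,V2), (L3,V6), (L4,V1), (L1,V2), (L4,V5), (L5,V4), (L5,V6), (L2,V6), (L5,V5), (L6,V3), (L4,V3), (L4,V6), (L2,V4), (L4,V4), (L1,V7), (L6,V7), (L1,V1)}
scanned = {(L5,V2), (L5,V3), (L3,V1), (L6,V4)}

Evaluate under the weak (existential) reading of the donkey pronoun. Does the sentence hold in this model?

"it" takes "a volume" as antecedent — a donkey pronoun bound across the clause boundary.
Truth condition: for no (l,v) with shelved(l,v) does scanned(l,v) hold.
Restrictor pairs — does the scope hold? (L1,V1):fails  (L1,V2):fails  (L1,V7):fails  (L2,V4):fails  (L2,V6):fails  (L3,V6):fails  (L4,V1):fails  (L4,V2):fails  (L4,V3):fails  (L4,V4):fails  (L4,V5):fails  (L4,V6):fails  (L5,V4):fails  (L5,V5):fails  (L5,V6):fails  (L6,V3):fails  (L6,V7):fails
Scope holds for no restrictor pair, so the sentence is true.

True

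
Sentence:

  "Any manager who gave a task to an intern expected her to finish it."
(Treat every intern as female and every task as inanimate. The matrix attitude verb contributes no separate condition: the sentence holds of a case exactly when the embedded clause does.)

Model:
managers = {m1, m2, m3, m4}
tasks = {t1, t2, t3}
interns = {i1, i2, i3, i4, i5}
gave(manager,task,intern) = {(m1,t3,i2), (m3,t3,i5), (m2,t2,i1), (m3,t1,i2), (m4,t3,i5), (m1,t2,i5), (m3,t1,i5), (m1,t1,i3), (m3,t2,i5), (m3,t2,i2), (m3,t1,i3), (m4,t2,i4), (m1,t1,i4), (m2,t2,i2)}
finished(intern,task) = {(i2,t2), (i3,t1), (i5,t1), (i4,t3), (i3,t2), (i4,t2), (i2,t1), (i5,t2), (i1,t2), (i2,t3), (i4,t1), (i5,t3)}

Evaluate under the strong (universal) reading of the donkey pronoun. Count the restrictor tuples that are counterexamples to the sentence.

0

"her" takes "an intern" as antecedent and "it" takes "a task"; both are donkey pronouns co-varying with the restrictor.
Strong reading: for every (m,t,i) with gave(m,t,i), finished(i,t).
Restrictor triples: (m1,t1,i3)→finished(i3,t1) ✓  (m1,t1,i4)→finished(i4,t1) ✓  (m1,t2,i5)→finished(i5,t2) ✓  (m1,t3,i2)→finished(i2,t3) ✓  (m2,t2,i1)→finished(i1,t2) ✓  (m2,t2,i2)→finished(i2,t2) ✓  (m3,t1,i2)→finished(i2,t1) ✓  (m3,t1,i3)→finished(i3,t1) ✓  (m3,t1,i5)→finished(i5,t1) ✓  (m3,t2,i2)→finished(i2,t2) ✓  (m3,t2,i5)→finished(i5,t2) ✓  (m3,t3,i5)→finished(i5,t3) ✓  (m4,t2,i4)→finished(i4,t2) ✓  (m4,t3,i5)→finished(i5,t3) ✓
Counterexamples (restrictor triples failing the scope): 0.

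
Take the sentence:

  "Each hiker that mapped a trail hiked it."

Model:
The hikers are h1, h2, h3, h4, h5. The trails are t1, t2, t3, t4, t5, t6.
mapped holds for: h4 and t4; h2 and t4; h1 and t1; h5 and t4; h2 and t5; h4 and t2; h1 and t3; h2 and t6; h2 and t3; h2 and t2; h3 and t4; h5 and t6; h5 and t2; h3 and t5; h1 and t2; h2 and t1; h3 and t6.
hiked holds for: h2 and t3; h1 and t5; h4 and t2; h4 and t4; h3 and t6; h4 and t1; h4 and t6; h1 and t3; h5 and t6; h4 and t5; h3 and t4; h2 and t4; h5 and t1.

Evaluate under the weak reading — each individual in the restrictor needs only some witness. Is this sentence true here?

"it" takes "a trail" as antecedent — a donkey pronoun bound across the clause boundary.
Weak reading: every hiker h with some mapped-trail has at least one mapped-trail t such that hiked(h,t).
Per hiker: h1:✓  h2:✓  h3:✓  h4:✓  h5:✓
Every hiker in the restrictor has a witness.

True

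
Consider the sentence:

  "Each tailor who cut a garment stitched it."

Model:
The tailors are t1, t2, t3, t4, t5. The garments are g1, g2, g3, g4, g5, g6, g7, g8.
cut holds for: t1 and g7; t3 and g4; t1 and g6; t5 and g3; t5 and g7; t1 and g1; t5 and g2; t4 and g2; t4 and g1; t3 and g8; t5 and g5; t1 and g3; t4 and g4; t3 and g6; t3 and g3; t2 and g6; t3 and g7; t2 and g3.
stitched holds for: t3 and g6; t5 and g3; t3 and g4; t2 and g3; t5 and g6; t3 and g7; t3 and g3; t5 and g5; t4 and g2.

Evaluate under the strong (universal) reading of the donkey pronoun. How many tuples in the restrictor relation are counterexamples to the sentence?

"it" takes "a garment" as antecedent — a donkey pronoun bound across the clause boundary.
Strong reading: for every (t,g) with cut(t,g), stitched(t,g).
Restrictor pairs: (t1,g1) ✗  (t1,g3) ✗  (t1,g6) ✗  (t1,g7) ✗  (t2,g3) ✓  (t2,g6) ✗  (t3,g3) ✓  (t3,g4) ✓  (t3,g6) ✓  (t3,g7) ✓  (t3,g8) ✗  (t4,g1) ✗  (t4,g2) ✓  (t4,g4) ✗  (t5,g2) ✗  (t5,g3) ✓  (t5,g5) ✓  (t5,g7) ✗
Counterexamples (restrictor pairs failing the scope): 10.

10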